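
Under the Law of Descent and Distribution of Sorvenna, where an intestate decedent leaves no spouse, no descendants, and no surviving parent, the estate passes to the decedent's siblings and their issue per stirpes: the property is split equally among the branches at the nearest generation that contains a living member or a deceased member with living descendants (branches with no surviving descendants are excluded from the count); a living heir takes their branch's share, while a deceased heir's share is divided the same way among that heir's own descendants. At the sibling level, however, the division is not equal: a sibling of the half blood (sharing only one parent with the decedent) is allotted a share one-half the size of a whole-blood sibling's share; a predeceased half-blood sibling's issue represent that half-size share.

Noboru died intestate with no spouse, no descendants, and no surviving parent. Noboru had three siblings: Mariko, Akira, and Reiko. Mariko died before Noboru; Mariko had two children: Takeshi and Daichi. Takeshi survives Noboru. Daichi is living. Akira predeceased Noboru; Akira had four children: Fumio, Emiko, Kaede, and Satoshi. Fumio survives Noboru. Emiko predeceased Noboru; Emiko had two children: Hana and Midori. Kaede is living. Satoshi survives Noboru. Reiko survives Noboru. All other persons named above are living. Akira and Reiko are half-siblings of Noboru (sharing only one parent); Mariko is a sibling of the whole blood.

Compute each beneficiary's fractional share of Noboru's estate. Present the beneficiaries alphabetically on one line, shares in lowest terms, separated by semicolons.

Daichi 1/4; Fumio 1/16; Hana 1/32; Kaede 1/16; Midori 1/32; Reiko 1/4; Satoshi 1/16; Takeshi 1/4

No spouse, descendants, or parent survives, so the estate passes to Noboru's siblings per stirpes.
Half-blood siblings count for one-half the weight of whole-blood siblings at the initial division.
Dividing 1 in proportion to weights (total weight 2): Mariko (weight 1) → 1/2; Akira (weight 1/2) → 1/4; Reiko (weight 1/2) → 1/4.
Mariko predeceased; the 1/2 allotted to Mariko's branch passes to Mariko's issue by representation.
The 1/2 is divided into 2 equal shares of 1/4 among Takeshi, Daichi.
Takeshi is living and takes 1/4.
Daichi is living and takes 1/4.
Akira predeceased; the 1/4 allotted to Akira's branch passes to Akira's issue by representation.
The 1/4 is divided into 4 equal shares of 1/16 among Fumio, Emiko, Kaede, Satoshi.
Fumio is living and takes 1/16.
Emiko predeceased; the 1/16 allotted to Emiko's branch passes to Emiko's issue by representation.
The 1/16 is divided into 2 equal shares of 1/32 among Hana, Midori.
Hana is living and takes 1/32.
Midori is living and takes 1/32.
Kaede is living and takes 1/16.
Satoshi is living and takes 1/16.
Reiko is living and takes 1/4.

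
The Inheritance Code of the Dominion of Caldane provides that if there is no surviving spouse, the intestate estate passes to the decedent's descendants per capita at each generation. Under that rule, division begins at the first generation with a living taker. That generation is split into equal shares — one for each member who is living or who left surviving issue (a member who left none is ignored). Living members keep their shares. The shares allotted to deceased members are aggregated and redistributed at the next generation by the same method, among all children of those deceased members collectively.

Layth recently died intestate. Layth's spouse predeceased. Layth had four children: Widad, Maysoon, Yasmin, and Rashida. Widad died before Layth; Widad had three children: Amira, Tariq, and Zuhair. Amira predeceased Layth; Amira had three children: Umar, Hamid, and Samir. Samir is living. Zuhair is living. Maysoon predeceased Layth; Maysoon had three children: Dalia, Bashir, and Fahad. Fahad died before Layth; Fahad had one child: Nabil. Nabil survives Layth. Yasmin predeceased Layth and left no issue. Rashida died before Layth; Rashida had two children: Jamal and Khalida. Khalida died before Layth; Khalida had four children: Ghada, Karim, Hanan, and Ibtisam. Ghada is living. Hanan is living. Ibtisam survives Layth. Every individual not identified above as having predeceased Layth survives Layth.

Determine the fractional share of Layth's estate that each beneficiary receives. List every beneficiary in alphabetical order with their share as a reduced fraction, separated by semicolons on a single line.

Bashir 1/8; Dalia 1/8; Ghada 3/64; Hamid 3/64; Hanan 3/64; Ibtisam 3/64; Jamal 1/8; Karim 3/64; Nabil 3/64; Samir 3/64; Tariq 1/8; Umar 3/64; Zuhair 1/8

There is no surviving spouse, so the entire estate passes to Layth's descendants per capita at each generation.
No one at generation 1 (Widad, Maysoon, Rashida) is living; moving to the next generation.
At generation 2 (Amira, Tariq, Zuhair, Dalia, Bashir, Fahad, Jamal, Khalida) there are 8 shares of (1)/8 = 1/8 each.
Living: Tariq, Zuhair, Dalia, Bashir, and Jamal — each takes 1/8.
Deceased: Amira, Fahad, and Khalida. Their combined 3/8 is pooled and carried to generation 3.
At generation 3 (Umar, Hamid, Samir, Nabil, Ghada, Karim, Hanan, Ibtisam) there are 8 shares of (3/8)/8 = 3/64 each.
Living: Umar, Hamid, Samir, Nabil, Ghada, Karim, Hanan, and Ibtisam — each takes 3/64.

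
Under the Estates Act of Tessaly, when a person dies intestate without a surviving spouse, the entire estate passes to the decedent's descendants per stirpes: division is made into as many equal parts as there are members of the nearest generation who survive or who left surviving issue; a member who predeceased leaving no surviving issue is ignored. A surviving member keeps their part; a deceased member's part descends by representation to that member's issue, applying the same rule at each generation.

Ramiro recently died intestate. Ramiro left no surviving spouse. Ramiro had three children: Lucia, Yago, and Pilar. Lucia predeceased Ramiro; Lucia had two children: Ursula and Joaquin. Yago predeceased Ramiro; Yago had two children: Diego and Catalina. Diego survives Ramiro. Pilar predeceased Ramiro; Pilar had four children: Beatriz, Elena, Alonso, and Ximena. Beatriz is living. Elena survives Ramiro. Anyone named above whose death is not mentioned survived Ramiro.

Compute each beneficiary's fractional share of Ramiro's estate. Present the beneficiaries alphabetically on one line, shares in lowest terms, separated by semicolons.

Alonso 1/12; Beatriz 1/12; Catalina 1/6; Diego 1/6; Elena 1/12; Joaquin 1/6; Ursula 1/6; Ximena 1/12

There is no surviving spouse, so the entire estate passes to Ramiro's descendants per stirpes.
The estate is divided into 3 equal shares of 1/3 among Lucia, Yago, Pilar.
Lucia predeceased; the 1/3 allotted to Lucia's branch passes to Lucia's issue by representation.
The 1/3 is divided into 2 equal shares of 1/6 among Ursula, Joaquin.
Ursula is living and takes 1/6.
Joaquin is living and takes 1/6.
Yago predeceased; the 1/3 allotted to Yago's branch passes to Yago's issue by representation.
The 1/3 is divided into 2 equal shares of 1/6 among Diego, Catalina.
Diego is living and takes 1/6.
Catalina is living and takes 1/6.
Pilar predeceased; the 1/3 allotted to Pilar's branch passes to Pilar's issue by representation.
The 1/3 is divided into 4 equal shares of 1/12 among Beatriz, Elena, Alonso, Ximena.
Beatriz is living and takes 1/12.
Elena is living and takes 1/12.
Alonso is living and takes 1/12.
Ximena is living and takes 1/12.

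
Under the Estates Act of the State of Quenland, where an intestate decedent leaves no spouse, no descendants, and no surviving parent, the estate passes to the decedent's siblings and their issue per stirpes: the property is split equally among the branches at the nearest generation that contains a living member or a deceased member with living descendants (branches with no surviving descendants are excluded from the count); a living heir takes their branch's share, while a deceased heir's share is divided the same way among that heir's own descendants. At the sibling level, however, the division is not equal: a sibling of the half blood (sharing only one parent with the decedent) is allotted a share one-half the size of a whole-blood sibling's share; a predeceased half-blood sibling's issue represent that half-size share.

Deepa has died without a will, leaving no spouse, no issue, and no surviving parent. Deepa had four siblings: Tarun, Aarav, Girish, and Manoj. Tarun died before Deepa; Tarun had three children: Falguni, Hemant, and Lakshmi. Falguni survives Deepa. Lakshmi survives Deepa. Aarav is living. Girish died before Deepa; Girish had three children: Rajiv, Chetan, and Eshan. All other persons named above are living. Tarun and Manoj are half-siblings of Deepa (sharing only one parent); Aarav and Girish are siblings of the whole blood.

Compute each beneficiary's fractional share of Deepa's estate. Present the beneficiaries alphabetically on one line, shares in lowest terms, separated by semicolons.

Aarav 1/3; Chetan 1/9; Eshan 1/9; Falguni 1/18; Hemant 1/18; Lakshmi 1/18; Manoj 1/6; Rajiv 1/9

No spouse, descendants, or parent survives, so the estate passes to Deepa's siblings per stirpes.
Half-blood siblings count for one-half the weight of whole-blood siblings at the initial division.
Dividing 1 in proportion to weights (total weight 3): Tarun (weight 1/2) → 1/6; Aarav (weight 1) → 1/3; Girish (weight 1) → 1/3; Manoj (weight 1/2) → 1/6.
Tarun predeceased; the 1/6 allotted to Tarun's branch passes to Tarun's issue by representation.
The 1/6 is divided into 3 equal shares of 1/18 among Falguni, Hemant, Lakshmi.
Falguni is living and takes 1/18.
Hemant is living and takes 1/18.
Lakshmi is living and takes 1/18.
Aarav is living and takes 1/3.
Girish predeceased; the 1/3 allotted to Girish's branch passes to Girish's issue by representation.
The 1/3 is divided into 3 equal shares of 1/9 among Rajiv, Chetan, Eshan.
Rajiv is living and takes 1/9.
Chetan is living and takes 1/9.
Eshan is living and takes 1/9.
Manoj is living and takes 1/6.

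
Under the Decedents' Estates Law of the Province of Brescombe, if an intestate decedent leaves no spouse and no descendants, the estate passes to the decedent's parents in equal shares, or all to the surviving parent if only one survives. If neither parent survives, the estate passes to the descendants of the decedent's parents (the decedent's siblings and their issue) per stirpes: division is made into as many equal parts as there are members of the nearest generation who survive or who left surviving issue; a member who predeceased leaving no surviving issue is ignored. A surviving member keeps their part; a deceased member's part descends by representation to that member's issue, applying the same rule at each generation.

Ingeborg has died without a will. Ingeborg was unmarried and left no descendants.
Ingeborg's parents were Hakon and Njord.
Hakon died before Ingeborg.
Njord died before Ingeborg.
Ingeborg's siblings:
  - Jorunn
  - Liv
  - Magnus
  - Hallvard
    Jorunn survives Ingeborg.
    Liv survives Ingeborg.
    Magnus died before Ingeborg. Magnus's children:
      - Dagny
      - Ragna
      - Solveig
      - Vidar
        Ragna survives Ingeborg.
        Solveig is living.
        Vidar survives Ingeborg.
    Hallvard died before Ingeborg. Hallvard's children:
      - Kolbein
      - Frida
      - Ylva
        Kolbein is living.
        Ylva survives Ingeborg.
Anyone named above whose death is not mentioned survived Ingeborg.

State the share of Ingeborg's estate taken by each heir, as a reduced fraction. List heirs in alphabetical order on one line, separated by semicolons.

Neither parent survives and there are no descendants, so the estate passes to Ingeborg's siblings and their issue per stirpes.
The estate is divided into 4 equal shares of 1/4 among Jorunn, Liv, Magnus, Hallvard.
Jorunn is living and takes 1/4.
Liv is living and takes 1/4.
Magnus predeceased; the 1/4 allotted to Magnus's branch passes to Magnus's issue by representation.
The 1/4 is divided into 4 equal shares of 1/16 among Dagny, Ragna, Solveig, Vidar.
Dagny is living and takes 1/16.
Ragna is living and takes 1/16.
Solveig is living and takes 1/16.
Vidar is living and takes 1/16.
Hallvard predeceased; the 1/4 allotted to Hallvard's branch passes to Hallvard's issue by representation.
The 1/4 is divided into 3 equal shares of 1/12 among Kolbein, Frida, Ylva.
Kolbein is living and takes 1/12.
Frida is living and takes 1/12.
Ylva is living and takes 1/12.

Dagny 1/16; Frida 1/12; Jorunn 1/4; Kolbein 1/12; Liv 1/4; Ragna 1/16; Solveig 1/16; Vidar 1/16; Ylva 1/12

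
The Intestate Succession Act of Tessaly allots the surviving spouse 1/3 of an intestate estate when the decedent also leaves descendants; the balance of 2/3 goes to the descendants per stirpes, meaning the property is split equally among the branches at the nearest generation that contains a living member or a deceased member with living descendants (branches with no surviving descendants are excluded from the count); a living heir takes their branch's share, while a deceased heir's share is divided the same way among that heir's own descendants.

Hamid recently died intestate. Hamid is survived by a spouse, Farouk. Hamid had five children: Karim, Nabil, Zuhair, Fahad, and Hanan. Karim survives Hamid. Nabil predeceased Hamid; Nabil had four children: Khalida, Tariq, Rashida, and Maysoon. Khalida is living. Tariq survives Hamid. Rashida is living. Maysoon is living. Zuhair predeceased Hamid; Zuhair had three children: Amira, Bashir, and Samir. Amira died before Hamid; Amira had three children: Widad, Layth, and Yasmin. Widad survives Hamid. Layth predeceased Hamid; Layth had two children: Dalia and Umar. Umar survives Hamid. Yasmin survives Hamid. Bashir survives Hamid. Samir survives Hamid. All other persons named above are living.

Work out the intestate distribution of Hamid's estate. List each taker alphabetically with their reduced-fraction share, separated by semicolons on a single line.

Farouk, as surviving spouse, takes 1/3.
The remaining 2/3 passes to Hamid's descendants per stirpes.
The 2/3 is divided into 5 equal shares of 2/15 among Karim, Nabil, Zuhair, Fahad, Hanan.
Karim is living and takes 2/15.
Nabil predeceased; the 2/15 allotted to Nabil's branch passes to Nabil's issue by representation.
The 2/15 is divided into 4 equal shares of 1/30 among Khalida, Tariq, Rashida, Maysoon.
Khalida is living and takes 1/30.
Tariq is living and takes 1/30.
Rashida is living and takes 1/30.
Maysoon is living and takes 1/30.
Zuhair predeceased; the 2/15 allotted to Zuhair's branch passes to Zuhair's issue by representation.
The 2/15 is divided into 3 equal shares of 2/45 among Amira, Bashir, Samir.
Amira predeceased; the 2/45 allotted to Amira's branch passes to Amira's issue by representation.
The 2/45 is divided into 3 equal shares of 2/135 among Widad, Layth, Yasmin.
Widad is living and takes 2/135.
Layth predeceased; the 2/135 allotted to Layth's branch passes to Layth's issue by representation.
The 2/135 is divided into 2 equal shares of 1/135 among Dalia, Umar.
Dalia is living and takes 1/135.
Umar is living and takes 1/135.
Yasmin is living and takes 2/135.
Bashir is living and takes 2/45.
Samir is living and takes 2/45.
Fahad is living and takes 2/15.
Hanan is living and takes 2/15.

Bashir 2/45; Dalia 1/135; Fahad 2/15; Farouk 1/3; Hanan 2/15; Karim 2/15; Khalida 1/30; Maysoon 1/30; Rashida 1/30; Samir 2/45; Tariq 1/30; Umar 1/135; Widad 2/135; Yasmin 2/135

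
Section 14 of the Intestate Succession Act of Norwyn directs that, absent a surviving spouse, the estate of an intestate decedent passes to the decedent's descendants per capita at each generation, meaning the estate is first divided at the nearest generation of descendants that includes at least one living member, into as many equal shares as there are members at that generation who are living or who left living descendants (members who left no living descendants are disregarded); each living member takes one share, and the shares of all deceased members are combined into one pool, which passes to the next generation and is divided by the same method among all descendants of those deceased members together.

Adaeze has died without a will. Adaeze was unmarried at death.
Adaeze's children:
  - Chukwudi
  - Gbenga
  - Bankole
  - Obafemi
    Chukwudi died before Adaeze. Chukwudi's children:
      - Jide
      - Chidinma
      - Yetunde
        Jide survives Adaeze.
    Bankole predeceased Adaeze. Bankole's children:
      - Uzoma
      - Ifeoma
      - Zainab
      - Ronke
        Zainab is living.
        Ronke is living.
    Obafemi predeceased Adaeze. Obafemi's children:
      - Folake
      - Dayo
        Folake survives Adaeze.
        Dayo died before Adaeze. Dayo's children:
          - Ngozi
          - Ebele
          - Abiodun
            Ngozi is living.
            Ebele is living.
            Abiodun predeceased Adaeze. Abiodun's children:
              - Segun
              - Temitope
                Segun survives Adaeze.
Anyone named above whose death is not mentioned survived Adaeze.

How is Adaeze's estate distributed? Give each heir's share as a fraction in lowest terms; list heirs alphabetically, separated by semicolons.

Chidinma 1/12; Ebele 1/36; Folake 1/12; Gbenga 1/4; Ifeoma 1/12; Jide 1/12; Ngozi 1/36; Ronke 1/12; Segun 1/72; Temitope 1/72; Uzoma 1/12; Yetunde 1/12; Zainab 1/12

There is no surviving spouse, so the entire estate passes to Adaeze's descendants per capita at each generation.
At generation 1 (Chukwudi, Gbenga, Bankole, Obafemi) there are 4 shares of (1)/4 = 1/4 each.
Living: Gbenga — each takes 1/4.
Deceased: Chukwudi, Bankole, and Obafemi. Their combined 3/4 is pooled and carried to generation 2.
At generation 2 (Jide, Chidinma, Yetunde, Uzoma, Ifeoma, Zainab, Ronke, Folake, Dayo) there are 9 shares of (3/4)/9 = 1/12 each.
Living: Jide, Chidinma, Yetunde, Uzoma, Ifeoma, Zainab, Ronke, and Folake — each takes 1/12.
Deceased: Dayo. That 1/12 share is carried to generation 3.
At generation 3 (Ngozi, Ebele, Abiodun) there are 3 shares of (1/12)/3 = 1/36 each.
Living: Ngozi and Ebele — each takes 1/36.
Deceased: Abiodun. That 1/36 share is carried to generation 4.
At generation 4 (Segun, Temitope) there are 2 shares of (1/36)/2 = 1/72 each.
Living: Segun and Temitope — each takes 1/72.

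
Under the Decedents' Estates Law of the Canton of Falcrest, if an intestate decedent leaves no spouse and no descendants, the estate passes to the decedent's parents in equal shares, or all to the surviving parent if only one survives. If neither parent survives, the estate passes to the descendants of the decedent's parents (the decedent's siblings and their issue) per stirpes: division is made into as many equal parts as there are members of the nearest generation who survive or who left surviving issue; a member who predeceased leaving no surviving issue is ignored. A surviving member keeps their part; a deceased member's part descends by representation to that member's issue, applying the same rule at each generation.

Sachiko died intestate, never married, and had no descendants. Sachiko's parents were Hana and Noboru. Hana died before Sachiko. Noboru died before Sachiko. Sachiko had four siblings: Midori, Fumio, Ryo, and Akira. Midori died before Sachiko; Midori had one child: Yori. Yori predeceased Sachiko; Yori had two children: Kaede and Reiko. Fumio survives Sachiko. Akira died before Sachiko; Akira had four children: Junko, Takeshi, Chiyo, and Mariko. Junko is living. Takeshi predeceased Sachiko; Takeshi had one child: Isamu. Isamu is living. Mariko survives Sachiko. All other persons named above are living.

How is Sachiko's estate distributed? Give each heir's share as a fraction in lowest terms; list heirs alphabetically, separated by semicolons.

Neither parent survives and there are no descendants, so the estate passes to Sachiko's siblings and their issue per stirpes.
The estate is divided into 4 equal shares of 1/4 among Midori, Fumio, Ryo, Akira.
Midori predeceased; the 1/4 allotted to Midori's branch passes to Midori's issue by representation.
Yori's line is the sole branch at this level, so the full 1/4 passes to Yori's issue by representation.
The 1/4 is divided into 2 equal shares of 1/8 among Kaede, Reiko.
Kaede is living and takes 1/8.
Reiko is living and takes 1/8.
Fumio is living and takes 1/4.
Ryo is living and takes 1/4.
Akira predeceased; the 1/4 allotted to Akira's branch passes to Akira's issue by representation.
The 1/4 is divided into 4 equal shares of 1/16 among Junko, Takeshi, Chiyo, Mariko.
Junko is living and takes 1/16.
Takeshi predeceased; the 1/16 allotted to Takeshi's branch passes to Takeshi's issue by representation.
Isamu is the sole taker at this level and receives the full 1/16.
Chiyo is living and takes 1/16.
Mariko is living and takes 1/16.

Chiyo 1/16; Fumio 1/4; Isamu 1/16; Junko 1/16; Kaede 1/8; Mariko 1/16; Reiko 1/8; Ryo 1/4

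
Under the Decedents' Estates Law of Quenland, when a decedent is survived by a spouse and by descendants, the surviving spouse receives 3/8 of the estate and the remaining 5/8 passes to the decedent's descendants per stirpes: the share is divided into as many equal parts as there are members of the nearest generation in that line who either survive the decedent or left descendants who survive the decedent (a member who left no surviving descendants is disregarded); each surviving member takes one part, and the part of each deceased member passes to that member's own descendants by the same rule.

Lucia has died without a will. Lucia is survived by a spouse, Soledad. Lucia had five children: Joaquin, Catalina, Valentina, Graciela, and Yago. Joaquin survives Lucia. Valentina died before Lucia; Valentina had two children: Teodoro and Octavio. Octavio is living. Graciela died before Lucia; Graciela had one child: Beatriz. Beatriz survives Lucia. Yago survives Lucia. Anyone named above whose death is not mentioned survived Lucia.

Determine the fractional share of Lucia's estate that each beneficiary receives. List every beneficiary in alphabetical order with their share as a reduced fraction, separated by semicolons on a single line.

Beatriz 1/8; Catalina 1/8; Joaquin 1/8; Octavio 1/16; Soledad 3/8; Teodoro 1/16; Yago 1/8

Soledad, as surviving spouse, takes 3/8.
The remaining 5/8 passes to Lucia's descendants per stirpes.
The 5/8 is divided into 5 equal shares of 1/8 among Joaquin, Catalina, Valentina, Graciela, Yago.
Joaquin is living and takes 1/8.
Catalina is living and takes 1/8.
Valentina predeceased; the 1/8 allotted to Valentina's branch passes to Valentina's issue by representation.
The 1/8 is divided into 2 equal shares of 1/16 among Teodoro, Octavio.
Teodoro is living and takes 1/16.
Octavio is living and takes 1/16.
Graciela predeceased; the 1/8 allotted to Graciela's branch passes to Graciela's issue by representation.
Beatriz is the sole taker at this level and receives the full 1/8.
Yago is living and takes 1/8.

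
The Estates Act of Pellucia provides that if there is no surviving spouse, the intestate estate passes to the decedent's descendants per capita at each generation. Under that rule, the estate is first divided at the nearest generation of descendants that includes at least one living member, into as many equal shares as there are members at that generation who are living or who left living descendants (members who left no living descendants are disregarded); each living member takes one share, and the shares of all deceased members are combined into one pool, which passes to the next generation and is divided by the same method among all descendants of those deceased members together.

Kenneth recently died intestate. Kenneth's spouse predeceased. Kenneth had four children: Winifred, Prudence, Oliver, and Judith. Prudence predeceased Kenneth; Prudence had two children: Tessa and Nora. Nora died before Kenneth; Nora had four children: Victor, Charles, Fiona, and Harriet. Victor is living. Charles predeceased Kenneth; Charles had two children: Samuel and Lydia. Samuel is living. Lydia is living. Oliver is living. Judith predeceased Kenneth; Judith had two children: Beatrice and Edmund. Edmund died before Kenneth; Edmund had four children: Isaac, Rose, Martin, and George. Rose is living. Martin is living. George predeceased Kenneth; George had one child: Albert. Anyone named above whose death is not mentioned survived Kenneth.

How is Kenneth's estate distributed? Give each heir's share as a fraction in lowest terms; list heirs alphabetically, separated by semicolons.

There is no surviving spouse, so the entire estate passes to Kenneth's descendants per capita at each generation.
At generation 1 (Winifred, Prudence, Oliver, Judith) there are 4 shares of (1)/4 = 1/4 each.
Living: Winifred and Oliver — each takes 1/4.
Deceased: Prudence and Judith. Their combined 1/2 is pooled and carried to generation 2.
At generation 2 (Tessa, Nora, Beatrice, Edmund) there are 4 shares of (1/2)/4 = 1/8 each.
Living: Tessa and Beatrice — each takes 1/8.
Deceased: Nora and Edmund. Their combined 1/4 is pooled and carried to generation 3.
At generation 3 (Victor, Charles, Fiona, Harriet, Isaac, Rose, Martin, George) there are 8 shares of (1/4)/8 = 1/32 each.
Living: Victor, Fiona, Harriet, Isaac, Rose, and Martin — each takes 1/32.
Deceased: Charles and George. Their combined 1/16 is pooled and carried to generation 4.
At generation 4 (Samuel, Lydia, Albert) there are 3 shares of (1/16)/3 = 1/48 each.
Living: Samuel, Lydia, and Albert — each takes 1/48.

Albert 1/48; Beatrice 1/8; Fiona 1/32; Harriet 1/32; Isaac 1/32; Lydia 1/48; Martin 1/32; Oliver 1/4; Rose 1/32; Samuel 1/48; Tessa 1/8; Victor 1/32; Winifred 1/4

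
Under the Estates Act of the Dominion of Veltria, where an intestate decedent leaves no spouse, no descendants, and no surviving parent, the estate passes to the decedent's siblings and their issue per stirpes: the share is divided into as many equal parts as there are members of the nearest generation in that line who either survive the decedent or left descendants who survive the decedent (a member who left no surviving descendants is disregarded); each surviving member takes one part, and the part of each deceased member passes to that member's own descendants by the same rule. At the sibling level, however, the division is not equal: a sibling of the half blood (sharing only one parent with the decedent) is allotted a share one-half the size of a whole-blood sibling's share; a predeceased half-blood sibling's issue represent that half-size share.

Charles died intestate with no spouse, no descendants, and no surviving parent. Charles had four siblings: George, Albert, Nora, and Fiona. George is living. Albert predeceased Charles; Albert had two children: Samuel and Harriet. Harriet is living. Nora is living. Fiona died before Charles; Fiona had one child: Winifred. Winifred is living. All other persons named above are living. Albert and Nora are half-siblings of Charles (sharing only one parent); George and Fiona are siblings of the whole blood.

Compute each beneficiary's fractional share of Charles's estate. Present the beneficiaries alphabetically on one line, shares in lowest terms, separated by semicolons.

George 1/3; Harriet 1/12; Nora 1/6; Samuel 1/12; Winifred 1/3

No spouse, descendants, or parent survives, so the estate passes to Charles's siblings per stirpes.
Half-blood siblings count for one-half the weight of whole-blood siblings at the initial division.
Dividing 1 in proportion to weights (total weight 3): George (weight 1) → 1/3; Albert (weight 1/2) → 1/6; Nora (weight 1/2) → 1/6; Fiona (weight 1) → 1/3.
George is living and takes 1/3.
Albert predeceased; the 1/6 allotted to Albert's branch passes to Albert's issue by representation.
The 1/6 is divided into 2 equal shares of 1/12 among Samuel, Harriet.
Samuel is living and takes 1/12.
Harriet is living and takes 1/12.
Nora is living and takes 1/6.
Fiona predeceased; the 1/3 allotted to Fiona's branch passes to Fiona's issue by representation.
Winifred is the sole taker at this level and receives the full 1/3.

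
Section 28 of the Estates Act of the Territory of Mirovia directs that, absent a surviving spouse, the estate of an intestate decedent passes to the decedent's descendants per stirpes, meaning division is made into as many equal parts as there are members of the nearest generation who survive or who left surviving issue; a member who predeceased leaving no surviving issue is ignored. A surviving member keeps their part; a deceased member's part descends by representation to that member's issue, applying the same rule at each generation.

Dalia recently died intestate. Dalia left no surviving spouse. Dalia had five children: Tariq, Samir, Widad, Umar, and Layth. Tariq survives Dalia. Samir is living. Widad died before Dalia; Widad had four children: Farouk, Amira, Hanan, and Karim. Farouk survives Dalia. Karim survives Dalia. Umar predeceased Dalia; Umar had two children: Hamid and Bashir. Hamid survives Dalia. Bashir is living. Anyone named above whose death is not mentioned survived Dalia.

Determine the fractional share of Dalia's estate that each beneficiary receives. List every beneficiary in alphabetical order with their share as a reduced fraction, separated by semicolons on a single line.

Amira 1/20; Bashir 1/10; Farouk 1/20; Hamid 1/10; Hanan 1/20; Karim 1/20; Layth 1/5; Samir 1/5; Tariq 1/5

There is no surviving spouse, so the entire estate passes to Dalia's descendants per stirpes.
The estate is divided into 5 equal shares of 1/5 among Tariq, Samir, Widad, Umar, Layth.
Tariq is living and takes 1/5.
Samir is living and takes 1/5.
Widad predeceased; the 1/5 allotted to Widad's branch passes to Widad's issue by representation.
The 1/5 is divided into 4 equal shares of 1/20 among Farouk, Amira, Hanan, Karim.
Farouk is living and takes 1/20.
Amira is living and takes 1/20.
Hanan is living and takes 1/20.
Karim is living and takes 1/20.
Umar predeceased; the 1/5 allotted to Umar's branch passes to Umar's issue by representation.
The 1/5 is divided into 2 equal shares of 1/10 among Hamid, Bashir.
Hamid is living and takes 1/10.
Bashir is living and takes 1/10.
Layth is living and takes 1/5.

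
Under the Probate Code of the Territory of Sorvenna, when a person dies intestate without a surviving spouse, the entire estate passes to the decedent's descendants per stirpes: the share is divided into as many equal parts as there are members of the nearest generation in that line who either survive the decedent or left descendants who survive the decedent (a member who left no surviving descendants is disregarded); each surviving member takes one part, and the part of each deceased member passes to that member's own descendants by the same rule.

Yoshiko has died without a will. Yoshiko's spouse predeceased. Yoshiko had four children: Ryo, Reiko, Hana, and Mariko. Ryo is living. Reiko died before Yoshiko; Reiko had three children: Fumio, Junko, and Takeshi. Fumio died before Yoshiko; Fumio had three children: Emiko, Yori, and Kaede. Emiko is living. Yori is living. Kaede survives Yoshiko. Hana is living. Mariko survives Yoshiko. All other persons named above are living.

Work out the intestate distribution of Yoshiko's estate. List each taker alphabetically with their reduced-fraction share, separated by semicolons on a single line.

There is no surviving spouse, so the entire estate passes to Yoshiko's descendants per stirpes.
The estate is divided into 4 equal shares of 1/4 among Ryo, Reiko, Hana, Mariko.
Ryo is living and takes 1/4.
Reiko predeceased; the 1/4 allotted to Reiko's branch passes to Reiko's issue by representation.
The 1/4 is divided into 3 equal shares of 1/12 among Fumio, Junko, Takeshi.
Fumio predeceased; the 1/12 allotted to Fumio's branch passes to Fumio's issue by representation.
The 1/12 is divided into 3 equal shares of 1/36 among Emiko, Yori, Kaede.
Emiko is living and takes 1/36.
Yori is living and takes 1/36.
Kaede is living and takes 1/36.
Junko is living and takes 1/12.
Takeshi is living and takes 1/12.
Hana is living and takes 1/4.
Mariko is living and takes 1/4.

Emiko 1/36; Hana 1/4; Junko 1/12; Kaede 1/36; Mariko 1/4; Ryo 1/4; Takeshi 1/12; Yori 1/36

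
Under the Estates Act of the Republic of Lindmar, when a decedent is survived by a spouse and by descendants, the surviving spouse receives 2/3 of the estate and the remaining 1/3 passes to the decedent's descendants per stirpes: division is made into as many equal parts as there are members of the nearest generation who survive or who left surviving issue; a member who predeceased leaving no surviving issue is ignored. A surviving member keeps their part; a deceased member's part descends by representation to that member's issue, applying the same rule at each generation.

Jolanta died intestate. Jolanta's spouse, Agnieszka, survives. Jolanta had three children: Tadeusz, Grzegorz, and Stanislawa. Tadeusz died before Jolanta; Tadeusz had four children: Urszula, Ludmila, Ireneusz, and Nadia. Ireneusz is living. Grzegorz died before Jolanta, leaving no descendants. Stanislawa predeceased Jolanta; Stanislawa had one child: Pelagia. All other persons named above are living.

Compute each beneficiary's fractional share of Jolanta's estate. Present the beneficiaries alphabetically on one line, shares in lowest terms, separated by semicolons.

Agnieszka 2/3; Ireneusz 1/24; Ludmila 1/24; Nadia 1/24; Pelagia 1/6; Urszula 1/24

Agnieszka, as surviving spouse, takes 2/3.
The remaining 1/3 passes to Jolanta's descendants per stirpes.
Grzegorz left no surviving issue, so that branch lapses and is disregarded.
The 1/3 is divided into 2 equal shares of 1/6 among Tadeusz, Stanislawa.
Tadeusz predeceased; the 1/6 allotted to Tadeusz's branch passes to Tadeusz's issue by representation.
The 1/6 is divided into 4 equal shares of 1/24 among Urszula, Ludmila, Ireneusz, Nadia.
Urszula is living and takes 1/24.
Ludmila is living and takes 1/24.
Ireneusz is living and takes 1/24.
Nadia is living and takes 1/24.
Stanislawa predeceased; the 1/6 allotted to Stanislawa's branch passes to Stanislawa's issue by representation.
Pelagia is the sole taker at this level and receives the full 1/6.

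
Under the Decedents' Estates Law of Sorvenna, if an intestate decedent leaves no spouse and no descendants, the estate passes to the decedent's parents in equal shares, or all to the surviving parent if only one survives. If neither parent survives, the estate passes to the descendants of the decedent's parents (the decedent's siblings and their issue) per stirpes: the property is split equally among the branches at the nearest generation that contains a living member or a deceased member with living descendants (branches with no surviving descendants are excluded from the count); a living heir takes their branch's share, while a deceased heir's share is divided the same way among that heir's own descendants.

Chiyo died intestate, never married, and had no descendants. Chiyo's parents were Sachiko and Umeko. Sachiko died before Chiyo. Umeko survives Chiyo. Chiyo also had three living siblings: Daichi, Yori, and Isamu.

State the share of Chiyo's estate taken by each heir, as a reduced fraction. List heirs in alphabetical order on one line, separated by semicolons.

Umeko 1

Only one parent, Umeko, survives, so Umeko takes the entire estate. The siblings take nothing because a surviving parent has priority.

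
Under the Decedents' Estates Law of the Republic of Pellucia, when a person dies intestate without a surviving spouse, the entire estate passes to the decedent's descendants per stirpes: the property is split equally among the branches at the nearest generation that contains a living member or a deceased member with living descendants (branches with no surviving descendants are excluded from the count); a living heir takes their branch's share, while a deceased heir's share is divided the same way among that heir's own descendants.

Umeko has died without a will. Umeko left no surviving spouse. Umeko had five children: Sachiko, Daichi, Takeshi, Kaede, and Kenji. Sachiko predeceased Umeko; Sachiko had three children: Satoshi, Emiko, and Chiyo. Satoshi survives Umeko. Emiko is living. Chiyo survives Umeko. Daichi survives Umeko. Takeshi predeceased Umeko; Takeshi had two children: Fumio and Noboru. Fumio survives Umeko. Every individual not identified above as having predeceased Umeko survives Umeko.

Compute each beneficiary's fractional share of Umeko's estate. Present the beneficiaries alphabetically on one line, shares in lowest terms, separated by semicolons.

Chiyo 1/15; Daichi 1/5; Emiko 1/15; Fumio 1/10; Kaede 1/5; Kenji 1/5; Noboru 1/10; Satoshi 1/15

There is no surviving spouse, so the entire estate passes to Umeko's descendants per stirpes.
The estate is divided into 5 equal shares of 1/5 among Sachiko, Daichi, Takeshi, Kaede, Kenji.
Sachiko predeceased; the 1/5 allotted to Sachiko's branch passes to Sachiko's issue by representation.
The 1/5 is divided into 3 equal shares of 1/15 among Satoshi, Emiko, Chiyo.
Satoshi is living and takes 1/15.
Emiko is living and takes 1/15.
Chiyo is living and takes 1/15.
Daichi is living and takes 1/5.
Takeshi predeceased; the 1/5 allotted to Takeshi's branch passes to Takeshi's issue by representation.
The 1/5 is divided into 2 equal shares of 1/10 among Fumio, Noboru.
Fumio is living and takes 1/10.
Noboru is living and takes 1/10.
Kaede is living and takes 1/5.
Kenji is living and takes 1/5.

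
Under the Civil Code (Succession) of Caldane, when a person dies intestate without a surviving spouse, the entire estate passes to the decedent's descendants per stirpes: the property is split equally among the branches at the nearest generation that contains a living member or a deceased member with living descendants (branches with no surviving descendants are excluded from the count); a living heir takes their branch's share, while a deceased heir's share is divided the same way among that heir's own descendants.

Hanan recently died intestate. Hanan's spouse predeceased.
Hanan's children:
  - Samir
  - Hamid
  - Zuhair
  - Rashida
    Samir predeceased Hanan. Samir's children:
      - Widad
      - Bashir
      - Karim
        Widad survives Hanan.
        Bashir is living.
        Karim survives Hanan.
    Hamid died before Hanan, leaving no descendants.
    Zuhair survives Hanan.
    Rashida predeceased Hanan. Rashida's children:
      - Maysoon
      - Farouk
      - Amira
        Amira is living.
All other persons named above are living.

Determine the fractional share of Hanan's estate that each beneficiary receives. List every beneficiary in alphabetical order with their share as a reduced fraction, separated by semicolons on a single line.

There is no surviving spouse, so the entire estate passes to Hanan's descendants per stirpes.
Hamid left no surviving issue, so that branch lapses and is disregarded.
The estate is divided into 3 equal shares of 1/3 among Samir, Zuhair, Rashida.
Samir predeceased; the 1/3 allotted to Samir's branch passes to Samir's issue by representation.
The 1/3 is divided into 3 equal shares of 1/9 among Widad, Bashir, Karim.
Widad is living and takes 1/9.
Bashir is living and takes 1/9.
Karim is living and takes 1/9.
Zuhair is living and takes 1/3.
Rashida predeceased; the 1/3 allotted to Rashida's branch passes to Rashida's issue by representation.
The 1/3 is divided into 3 equal shares of 1/9 among Maysoon, Farouk, Amira.
Maysoon is living and takes 1/9.
Farouk is living and takes 1/9.
Amira is living and takes 1/9.

Amira 1/9; Bashir 1/9; Farouk 1/9; Karim 1/9; Maysoon 1/9; Widad 1/9; Zuhair 1/3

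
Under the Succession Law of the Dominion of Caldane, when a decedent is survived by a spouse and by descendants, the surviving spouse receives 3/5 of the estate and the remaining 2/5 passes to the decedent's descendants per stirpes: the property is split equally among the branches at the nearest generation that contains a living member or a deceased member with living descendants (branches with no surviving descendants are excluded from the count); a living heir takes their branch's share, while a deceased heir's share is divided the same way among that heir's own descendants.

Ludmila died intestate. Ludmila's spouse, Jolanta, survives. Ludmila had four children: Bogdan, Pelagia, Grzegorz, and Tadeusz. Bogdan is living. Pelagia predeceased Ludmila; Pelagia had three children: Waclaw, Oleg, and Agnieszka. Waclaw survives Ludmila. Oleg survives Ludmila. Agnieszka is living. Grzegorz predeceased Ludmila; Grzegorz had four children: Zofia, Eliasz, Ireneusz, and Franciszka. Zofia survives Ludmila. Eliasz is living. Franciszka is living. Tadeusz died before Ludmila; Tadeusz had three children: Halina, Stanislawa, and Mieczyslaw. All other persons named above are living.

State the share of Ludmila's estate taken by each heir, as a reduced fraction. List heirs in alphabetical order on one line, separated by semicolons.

Jolanta, as surviving spouse, takes 3/5.
The remaining 2/5 passes to Ludmila's descendants per stirpes.
The 2/5 is divided into 4 equal shares of 1/10 among Bogdan, Pelagia, Grzegorz, Tadeusz.
Bogdan is living and takes 1/10.
Pelagia predeceased; the 1/10 allotted to Pelagia's branch passes to Pelagia's issue by representation.
The 1/10 is divided into 3 equal shares of 1/30 among Waclaw, Oleg, Agnieszka.
Waclaw is living and takes 1/30.
Oleg is living and takes 1/30.
Agnieszka is living and takes 1/30.
Grzegorz predeceased; the 1/10 allotted to Grzegorz's branch passes to Grzegorz's issue by representation.
The 1/10 is divided into 4 equal shares of 1/40 among Zofia, Eliasz, Ireneusz, Franciszka.
Zofia is living and takes 1/40.
Eliasz is living and takes 1/40.
Ireneusz is living and takes 1/40.
Franciszka is living and takes 1/40.
Tadeusz predeceased; the 1/10 allotted to Tadeusz's branch passes to Tadeusz's issue by representation.
The 1/10 is divided into 3 equal shares of 1/30 among Halina, Stanislawa, Mieczyslaw.
Halina is living and takes 1/30.
Stanislawa is living and takes 1/30.
Mieczyslaw is living and takes 1/30.

Agnieszka 1/30; Bogdan 1/10; Eliasz 1/40; Franciszka 1/40; Halina 1/30; Ireneusz 1/40; Jolanta 3/5; Mieczyslaw 1/30; Oleg 1/30; Stanislawa 1/30; Waclaw 1/30; Zofia 1/40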